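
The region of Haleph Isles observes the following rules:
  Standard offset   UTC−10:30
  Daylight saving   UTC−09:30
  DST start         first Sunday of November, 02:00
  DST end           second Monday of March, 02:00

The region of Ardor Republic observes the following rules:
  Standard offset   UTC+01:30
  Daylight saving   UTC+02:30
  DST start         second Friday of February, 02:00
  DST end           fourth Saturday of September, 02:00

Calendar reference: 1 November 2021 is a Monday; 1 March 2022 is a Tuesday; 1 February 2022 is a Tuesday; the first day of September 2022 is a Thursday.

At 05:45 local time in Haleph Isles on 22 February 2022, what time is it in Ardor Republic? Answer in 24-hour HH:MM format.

1 November 2021 is a Monday, so the first Sunday is November 7.
1 March 2022 is a Tuesday, so the first Monday is March 7 and the second is March 14.
Daylight saving runs 7 November 2021 – 14 March 2022; 22 February 2022 is inside that window, so Haleph Isles is at UTC−09:30.
05:45 Haleph Isles + 9h30m = 15:15 UTC.
1 February 2022 is a Tuesday, so the first Friday is February 4 and the second is February 11.
1 September 2022 is a Thursday, so the first Saturday is September 3 and the fourth is September 24.
At the standard offset (UTC+01:30), 15:15 UTC + 1h30m = 16:45 Ardor Republic standard time.
The standard-time date in Ardor Republic, 22 February 2022, lies within the daylight-saving period (11 February – 24 September), so Ardor Republic is on daylight time, UTC+02:30.
15:15 UTC + 2h30m = 17:45 Ardor Republic.

17:45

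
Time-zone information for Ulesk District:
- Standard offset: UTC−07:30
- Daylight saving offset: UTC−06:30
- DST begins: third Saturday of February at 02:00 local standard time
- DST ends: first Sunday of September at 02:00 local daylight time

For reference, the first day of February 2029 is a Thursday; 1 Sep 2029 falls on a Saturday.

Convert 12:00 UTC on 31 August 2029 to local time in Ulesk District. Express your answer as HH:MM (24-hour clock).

05:30

1 February 2029 is a Thursday, so the first Saturday is February 3 and the third is February 17.
1 September 2029 is a Saturday, so the first Sunday is September 2.
At the standard offset (UTC−07:30), 12:00 UTC − 7h30m = 04:30 Ulesk District standard time.
Daylight saving runs 17 February – 2 September; the standard-time date in Ulesk District, 31 August 2029, is inside that window, so Ulesk District is at UTC−06:30.
12:00 UTC − 6h30m = 05:30 local.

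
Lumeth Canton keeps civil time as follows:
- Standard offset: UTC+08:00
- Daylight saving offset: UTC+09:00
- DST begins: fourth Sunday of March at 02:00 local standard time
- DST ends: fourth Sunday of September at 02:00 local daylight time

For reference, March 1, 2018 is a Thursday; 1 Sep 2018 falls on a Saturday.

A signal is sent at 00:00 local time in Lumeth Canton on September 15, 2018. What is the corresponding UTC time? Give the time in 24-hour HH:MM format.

1 March 2018 is a Thursday, so the first Sunday is March 4 and the fourth is March 25.
1 September 2018 is a Saturday, so the first Sunday is September 2 and the fourth is September 23.
September 15, 2018 lies within the daylight-saving period (25 March – 23 September), so Lumeth Canton is on daylight time, UTC+09:00.
00:00 local − 9h = 15:00 UTC (rolling into the previous day, 14 September 2018).

15:00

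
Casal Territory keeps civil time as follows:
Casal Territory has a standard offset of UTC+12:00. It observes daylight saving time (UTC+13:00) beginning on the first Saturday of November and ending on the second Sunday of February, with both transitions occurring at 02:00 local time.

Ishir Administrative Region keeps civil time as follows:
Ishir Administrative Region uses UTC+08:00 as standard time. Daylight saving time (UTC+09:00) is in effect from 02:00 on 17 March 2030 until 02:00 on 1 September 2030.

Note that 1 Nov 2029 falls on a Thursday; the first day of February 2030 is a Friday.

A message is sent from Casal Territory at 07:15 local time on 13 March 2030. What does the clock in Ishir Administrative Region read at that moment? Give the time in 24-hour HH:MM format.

1 November 2029 is a Thursday, so the first Saturday is November 3.
1 February 2030 is a Friday, so the first Sunday is February 3 and the second is February 10.
13 March 2030 is outside the daylight-saving period (3 November 2029 – 10 February 2030), so Casal Territory is on standard time, UTC+12:00.
07:15 Casal Territory − 12h = 19:15 UTC (rolling into the previous day, 12 March 2030).
At the standard offset (UTC+08:00), 19:15 UTC + 8h = 03:15 Ishir Administrative Region standard time (rolling into the next day, 13 March 2030).
The standard-time date in Ishir Administrative Region, 13 March 2030, is outside the daylight-saving period (17 March – 1 September), so Ishir Administrative Region is on standard time, UTC+08:00.
19:15 UTC + 8h = 03:15 Ishir Administrative Region (rolling into the next day, 13 March 2030).

03:15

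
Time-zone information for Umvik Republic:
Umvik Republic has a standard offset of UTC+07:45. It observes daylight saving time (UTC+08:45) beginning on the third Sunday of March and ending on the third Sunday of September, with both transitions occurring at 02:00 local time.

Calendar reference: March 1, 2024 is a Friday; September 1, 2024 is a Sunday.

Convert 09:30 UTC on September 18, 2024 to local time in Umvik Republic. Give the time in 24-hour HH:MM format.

17:15

1 March 2024 is a Friday, so the first Sunday is March 3 and the third is March 17.
1 September 2024 is a Sunday, so the first Sunday is September 1 and the third is September 15.
At the standard offset (UTC+07:45), 09:30 UTC + 7h45m = 17:15 Umvik Republic standard time.
The standard-time date in Umvik Republic, September 18, 2024, does not fall between 17 March and 15 September, so daylight saving is not in effect and Umvik Republic is at UTC+07:45.
09:30 UTC + 7h45m = 17:15 local.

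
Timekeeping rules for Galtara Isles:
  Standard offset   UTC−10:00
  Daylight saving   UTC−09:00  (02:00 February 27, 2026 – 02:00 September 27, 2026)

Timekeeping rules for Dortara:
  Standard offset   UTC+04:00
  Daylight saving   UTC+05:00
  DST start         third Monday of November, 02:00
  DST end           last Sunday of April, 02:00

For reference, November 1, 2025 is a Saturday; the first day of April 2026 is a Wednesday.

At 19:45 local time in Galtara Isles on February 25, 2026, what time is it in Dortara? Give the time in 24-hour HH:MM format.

10:45

Daylight saving runs 27 February – 27 September; February 25, 2026 is outside that window, so Galtara Isles is on standard time at UTC−10:00.
19:45 Galtara Isles + 10h = 05:45 UTC (rolling into the next day, 26 February 2026).
1 November 2025 is a Saturday, so the first Monday is November 3 and the third is November 17.
1 April 2026 is a Wednesday, so Sundays fall on 5, 12, 19, 26; the last is April 26.
At the standard offset (UTC+04:00), 05:45 UTC + 4h = 09:45 Dortara standard time.
The standard-time date in Dortara, February 26, 2026, lies within the daylight-saving period (17 November 2025 – 26 April 2026), so Dortara is on daylight time, UTC+05:00.
05:45 UTC + 5h = 10:45 Dortara.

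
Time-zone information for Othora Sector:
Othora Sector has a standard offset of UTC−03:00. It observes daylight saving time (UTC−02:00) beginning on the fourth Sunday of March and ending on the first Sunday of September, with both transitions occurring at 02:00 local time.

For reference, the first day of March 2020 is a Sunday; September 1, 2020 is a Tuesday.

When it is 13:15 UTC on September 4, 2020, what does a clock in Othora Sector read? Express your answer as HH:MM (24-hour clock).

11:15

1 March 2020 is a Sunday, so the first Sunday is March 1 and the fourth is March 22.
1 September 2020 is a Tuesday, so the first Sunday is September 6.
At the standard offset (UTC−03:00), 13:15 UTC − 3h = 10:15 Othora Sector standard time.
The standard-time date in Othora Sector, September 4, 2020, lies within the daylight-saving period (22 March – 6 September), so Othora Sector is on daylight time, UTC−02:00.
13:15 UTC − 2h = 11:15 local.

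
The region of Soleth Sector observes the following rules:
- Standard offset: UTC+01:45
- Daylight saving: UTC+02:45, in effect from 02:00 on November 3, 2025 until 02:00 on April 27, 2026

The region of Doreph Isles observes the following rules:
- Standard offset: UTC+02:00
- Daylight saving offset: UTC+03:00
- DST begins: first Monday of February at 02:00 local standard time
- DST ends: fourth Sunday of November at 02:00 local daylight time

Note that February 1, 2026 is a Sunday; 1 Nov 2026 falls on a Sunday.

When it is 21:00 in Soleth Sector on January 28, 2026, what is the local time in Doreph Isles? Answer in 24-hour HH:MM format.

January 28, 2026 lies within the daylight-saving period (3 November 2025 – 27 April 2026), so Soleth Sector is on daylight time, UTC+02:45.
21:00 Soleth Sector − 2h45m = 18:15 UTC.
1 February 2026 is a Sunday, so the first Monday is February 2.
1 November 2026 is a Sunday, so the first Sunday is November 1 and the fourth is November 22.
At the standard offset (UTC+02:00), 18:15 UTC + 2h = 20:15 Doreph Isles standard time.
The standard-time date in Doreph Isles, January 28, 2026, does not fall between 2 February and 22 November, so daylight saving is not in effect and Doreph Isles is at UTC+02:00.
18:15 UTC + 2h = 20:15 Doreph Isles.

20:15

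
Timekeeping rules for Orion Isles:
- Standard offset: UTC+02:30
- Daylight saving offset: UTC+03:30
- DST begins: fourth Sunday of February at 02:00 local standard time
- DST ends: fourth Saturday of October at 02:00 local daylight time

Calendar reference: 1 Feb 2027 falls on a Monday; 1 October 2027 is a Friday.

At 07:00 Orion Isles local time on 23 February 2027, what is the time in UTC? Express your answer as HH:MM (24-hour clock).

1 February 2027 is a Monday, so the first Sunday is February 7 and the fourth is February 28.
1 October 2027 is a Friday, so the first Saturday is October 2 and the fourth is October 23.
Daylight saving runs 28 February – 23 October; 23 February 2027 is outside that window, so Orion Isles is on standard time at UTC+02:30.
07:00 local − 2h30m = 04:30 UTC.

04:30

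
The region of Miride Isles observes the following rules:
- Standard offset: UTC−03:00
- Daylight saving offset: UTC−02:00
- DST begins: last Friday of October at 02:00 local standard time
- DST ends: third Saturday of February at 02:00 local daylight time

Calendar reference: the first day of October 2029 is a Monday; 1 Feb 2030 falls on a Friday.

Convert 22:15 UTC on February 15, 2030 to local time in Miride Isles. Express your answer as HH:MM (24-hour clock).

1 October 2029 is a Monday, so Fridays fall on 5, 12, 19, 26; the last is October 26.
1 February 2030 is a Friday, so the first Saturday is February 2 and the third is February 16.
At the standard offset (UTC−03:00), 22:15 UTC − 3h = 19:15 Miride Isles standard time.
The standard-time date in Miride Isles, February 15, 2030, lies within the daylight-saving period (26 October 2029 – 16 February 2030), so Miride Isles is on daylight time, UTC−02:00.
22:15 UTC − 2h = 20:15 local.

20:15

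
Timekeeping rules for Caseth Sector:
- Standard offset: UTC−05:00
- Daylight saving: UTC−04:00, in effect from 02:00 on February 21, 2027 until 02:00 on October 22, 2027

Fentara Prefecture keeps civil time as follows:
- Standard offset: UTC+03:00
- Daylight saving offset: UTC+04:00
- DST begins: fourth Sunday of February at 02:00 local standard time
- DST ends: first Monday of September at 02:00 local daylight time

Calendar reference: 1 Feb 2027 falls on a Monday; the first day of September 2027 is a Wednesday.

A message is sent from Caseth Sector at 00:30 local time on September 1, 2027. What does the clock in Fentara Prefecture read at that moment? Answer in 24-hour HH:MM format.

September 1, 2027 falls between 21 February and 22 October, so daylight saving is in effect and Caseth Sector is at UTC−04:00.
00:30 Caseth Sector + 4h = 04:30 UTC.
1 February 2027 is a Monday, so the first Sunday is February 7 and the fourth is February 28.
1 September 2027 is a Wednesday, so the first Monday is September 6.
At the standard offset (UTC+03:00), 04:30 UTC + 3h = 07:30 Fentara Prefecture standard time.
The standard-time date in Fentara Prefecture, September 1, 2027, falls between 28 February and 6 September, so daylight saving is in effect and Fentara Prefecture is at UTC+04:00.
04:30 UTC + 4h = 08:30 Fentara Prefecture.

08:30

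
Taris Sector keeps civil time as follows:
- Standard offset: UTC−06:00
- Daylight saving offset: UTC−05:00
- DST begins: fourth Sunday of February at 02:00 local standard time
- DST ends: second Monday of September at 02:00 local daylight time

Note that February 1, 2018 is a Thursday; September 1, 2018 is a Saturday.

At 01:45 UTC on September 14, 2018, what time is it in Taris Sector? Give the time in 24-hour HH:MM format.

19:45

1 February 2018 is a Thursday, so the first Sunday is February 4 and the fourth is February 25.
1 September 2018 is a Saturday, so the first Monday is September 3 and the second is September 10.
At the standard offset (UTC−06:00), 01:45 UTC − 6h = 19:45 Taris Sector standard time (rolling into the previous day, 13 September 2018).
Daylight saving runs 25 February – 10 September; the standard-time date in Taris Sector, September 13, 2018, is outside that window, so Taris Sector is on standard time at UTC−06:00.
01:45 UTC − 6h = 19:45 local (rolling into the previous day, 13 September 2018).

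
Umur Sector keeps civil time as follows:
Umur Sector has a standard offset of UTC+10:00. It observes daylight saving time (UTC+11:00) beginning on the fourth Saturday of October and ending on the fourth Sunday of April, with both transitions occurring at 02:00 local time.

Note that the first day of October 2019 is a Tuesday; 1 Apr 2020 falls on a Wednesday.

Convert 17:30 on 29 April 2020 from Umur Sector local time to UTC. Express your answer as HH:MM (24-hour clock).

07:30

1 October 2019 is a Tuesday, so the first Saturday is October 5 and the fourth is October 26.
1 April 2020 is a Wednesday, so the first Sunday is April 5 and the fourth is April 26.
Daylight saving runs 26 October 2019 – 26 April 2020; 29 April 2020 is outside that window, so Umur Sector is on standard time at UTC+10:00.
17:30 local − 10h = 07:30 UTC.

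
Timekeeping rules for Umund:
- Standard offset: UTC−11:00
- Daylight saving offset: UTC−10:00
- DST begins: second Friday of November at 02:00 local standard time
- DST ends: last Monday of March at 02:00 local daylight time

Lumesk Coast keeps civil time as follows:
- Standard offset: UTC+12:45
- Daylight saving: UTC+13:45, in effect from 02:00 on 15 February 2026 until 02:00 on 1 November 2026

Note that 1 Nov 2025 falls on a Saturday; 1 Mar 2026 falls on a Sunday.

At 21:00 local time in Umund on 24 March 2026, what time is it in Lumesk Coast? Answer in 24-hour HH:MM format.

1 November 2025 is a Saturday, so the first Friday is November 7 and the second is November 14.
1 March 2026 is a Sunday, so Mondays fall on 2, 9, 16, 23, 30; the last is March 30.
24 March 2026 falls between 14 November 2025 and 30 March 2026, so daylight saving is in effect and Umund is at UTC−10:00.
21:00 Umund + 10h = 07:00 UTC (rolling into the next day, 25 March 2026).
At the standard offset (UTC+12:45), 07:00 UTC + 12h45m = 19:45 Lumesk Coast standard time.
The standard-time date in Lumesk Coast, 25 March 2026, lies within the daylight-saving period (15 February – 1 November), so Lumesk Coast is on daylight time, UTC+13:45.
07:00 UTC + 13h45m = 20:45 Lumesk Coast.

20:45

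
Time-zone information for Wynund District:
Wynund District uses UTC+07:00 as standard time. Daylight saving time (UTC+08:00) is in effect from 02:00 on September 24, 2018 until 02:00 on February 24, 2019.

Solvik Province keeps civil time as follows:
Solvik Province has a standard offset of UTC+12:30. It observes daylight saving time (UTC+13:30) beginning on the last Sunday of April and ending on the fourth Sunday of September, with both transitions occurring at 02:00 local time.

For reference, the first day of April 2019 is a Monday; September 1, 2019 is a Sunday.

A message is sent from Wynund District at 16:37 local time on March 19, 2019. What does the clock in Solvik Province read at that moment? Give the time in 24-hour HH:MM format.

Daylight saving runs 24 September 2018 – 24 February 2019; March 19, 2019 is outside that window, so Wynund District is on standard time at UTC+07:00.
16:37 Wynund District − 7h = 09:37 UTC.
1 April 2019 is a Monday, so Sundays fall on 7, 14, 21, 28; the last is April 28.
1 September 2019 is a Sunday, so the first Sunday is September 1 and the fourth is September 22.
At the standard offset (UTC+12:30), 09:37 UTC + 12h30m = 22:07 Solvik Province standard time.
Daylight saving runs 28 April – 22 September; the standard-time date in Solvik Province, March 19, 2019, is outside that window, so Solvik Province is on standard time at UTC+12:30.
09:37 UTC + 12h30m = 22:07 Solvik Province.

22:07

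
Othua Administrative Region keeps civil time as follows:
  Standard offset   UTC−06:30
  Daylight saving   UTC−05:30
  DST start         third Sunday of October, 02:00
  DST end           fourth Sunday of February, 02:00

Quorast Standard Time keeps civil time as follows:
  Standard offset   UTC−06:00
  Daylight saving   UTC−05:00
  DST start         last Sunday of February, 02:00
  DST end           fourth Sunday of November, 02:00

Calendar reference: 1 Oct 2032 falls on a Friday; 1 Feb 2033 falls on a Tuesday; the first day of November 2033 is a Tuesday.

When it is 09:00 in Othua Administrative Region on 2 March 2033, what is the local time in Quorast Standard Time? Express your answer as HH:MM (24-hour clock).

10:30

1 October 2032 is a Friday, so the first Sunday is October 3 and the third is October 17.
1 February 2033 is a Tuesday, so the first Sunday is February 6 and the fourth is February 27.
Daylight saving runs 17 October 2032 – 27 February 2033; 2 March 2033 is outside that window, so Othua Administrative Region is on standard time at UTC−06:30.
09:00 Othua Administrative Region + 6h30m = 15:30 UTC.
1 February 2033 is a Tuesday, so Sundays fall on 6, 13, 20, 27; the last is February 27.
1 November 2033 is a Tuesday, so the first Sunday is November 6 and the fourth is November 27.
At the standard offset (UTC−06:00), 15:30 UTC − 6h = 09:30 Quorast Standard Time standard time.
The standard-time date in Quorast Standard Time, 2 March 2033, falls between 27 February and 27 November, so daylight saving is in effect and Quorast Standard Time is at UTC−05:00.
15:30 UTC − 5h = 10:30 Quorast Standard Time.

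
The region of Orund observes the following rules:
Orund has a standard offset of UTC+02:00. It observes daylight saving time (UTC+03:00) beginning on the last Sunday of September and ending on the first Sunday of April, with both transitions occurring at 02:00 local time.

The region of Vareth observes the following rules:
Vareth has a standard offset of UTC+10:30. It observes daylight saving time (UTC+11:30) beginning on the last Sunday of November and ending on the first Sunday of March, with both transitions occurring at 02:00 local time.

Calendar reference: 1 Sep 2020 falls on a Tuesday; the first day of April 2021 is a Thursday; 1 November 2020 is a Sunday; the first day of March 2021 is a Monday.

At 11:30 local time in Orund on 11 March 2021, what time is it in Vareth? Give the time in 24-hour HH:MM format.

1 September 2020 is a Tuesday, so Sundays fall on 6, 13, 20, 27; the last is September 27.
1 April 2021 is a Thursday, so the first Sunday is April 4.
11 March 2021 falls between 27 September 2020 and 4 April 2021, so daylight saving is in effect and Orund is at UTC+03:00.
11:30 Orund − 3h = 08:30 UTC.
1 November 2020 is a Sunday, so Sundays fall on 1, 8, 15, 22, 29; the last is November 29.
1 March 2021 is a Monday, so the first Sunday is March 7.
At the standard offset (UTC+10:30), 08:30 UTC + 10h30m = 19:00 Vareth standard time.
Daylight saving runs 29 November 2020 – 7 March 2021; the standard-time date in Vareth, 11 March 2021, is outside that window, so Vareth is on standard time at UTC+10:30.
08:30 UTC + 10h30m = 19:00 Vareth.

19:00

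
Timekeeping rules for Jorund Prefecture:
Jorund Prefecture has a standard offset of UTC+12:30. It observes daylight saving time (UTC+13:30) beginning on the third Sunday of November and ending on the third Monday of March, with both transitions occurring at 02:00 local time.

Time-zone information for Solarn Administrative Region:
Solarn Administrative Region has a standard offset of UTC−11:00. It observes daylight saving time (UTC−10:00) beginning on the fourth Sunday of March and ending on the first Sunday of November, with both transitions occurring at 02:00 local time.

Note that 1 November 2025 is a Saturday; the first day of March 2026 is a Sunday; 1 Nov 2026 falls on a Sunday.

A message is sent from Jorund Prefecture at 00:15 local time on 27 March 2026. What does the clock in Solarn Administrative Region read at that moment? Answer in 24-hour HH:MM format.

1 November 2025 is a Saturday, so the first Sunday is November 2 and the third is November 16.
1 March 2026 is a Sunday, so the first Monday is March 2 and the third is March 16.
27 March 2026 is outside the daylight-saving period (16 November 2025 – 16 March 2026), so Jorund Prefecture is on standard time, UTC+12:30.
00:15 Jorund Prefecture − 12h30m = 11:45 UTC (rolling into the previous day, 26 March 2026).
1 March 2026 is a Sunday, so the first Sunday is March 1 and the fourth is March 22.
1 November 2026 is a Sunday, so the first Sunday is November 1.
At the standard offset (UTC−11:00), 11:45 UTC − 11h = 00:45 Solarn Administrative Region standard time.
The standard-time date in Solarn Administrative Region, 26 March 2026, falls between 22 March and 1 November, so daylight saving is in effect and Solarn Administrative Region is at UTC−10:00.
11:45 UTC − 10h = 01:45 Solarn Administrative Region.

01:45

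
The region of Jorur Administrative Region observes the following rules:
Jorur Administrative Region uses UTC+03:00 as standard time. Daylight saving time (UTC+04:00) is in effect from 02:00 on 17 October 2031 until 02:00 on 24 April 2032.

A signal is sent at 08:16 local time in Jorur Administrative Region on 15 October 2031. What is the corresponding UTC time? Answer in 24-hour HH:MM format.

Daylight saving runs 17 October 2031 – 24 April 2032; 15 October 2031 is outside that window, so Jorur Administrative Region is on standard time at UTC+03:00.
08:16 local − 3h = 05:16 UTC.

05:16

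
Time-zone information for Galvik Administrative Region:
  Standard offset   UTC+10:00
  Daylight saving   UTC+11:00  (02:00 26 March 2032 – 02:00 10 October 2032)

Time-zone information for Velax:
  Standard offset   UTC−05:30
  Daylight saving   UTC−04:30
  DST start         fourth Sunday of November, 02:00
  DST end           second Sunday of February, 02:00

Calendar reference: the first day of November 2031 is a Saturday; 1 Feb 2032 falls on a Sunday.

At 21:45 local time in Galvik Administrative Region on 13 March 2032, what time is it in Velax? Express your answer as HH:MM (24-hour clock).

Daylight saving runs 26 March – 10 October; 13 March 2032 is outside that window, so Galvik Administrative Region is on standard time at UTC+10:00.
21:45 Galvik Administrative Region − 10h = 11:45 UTC.
1 November 2031 is a Saturday, so the first Sunday is November 2 and the fourth is November 23.
1 February 2032 is a Sunday, so the first Sunday is February 1 and the second is February 8.
At the standard offset (UTC−05:30), 11:45 UTC − 5h30m = 06:15 Velax standard time.
The standard-time date in Velax, 13 March 2032, does not fall between 23 November 2031 and 8 February 2032, so daylight saving is not in effect and Velax is at UTC−05:30.
11:45 UTC − 5h30m = 06:15 Velax.

06:15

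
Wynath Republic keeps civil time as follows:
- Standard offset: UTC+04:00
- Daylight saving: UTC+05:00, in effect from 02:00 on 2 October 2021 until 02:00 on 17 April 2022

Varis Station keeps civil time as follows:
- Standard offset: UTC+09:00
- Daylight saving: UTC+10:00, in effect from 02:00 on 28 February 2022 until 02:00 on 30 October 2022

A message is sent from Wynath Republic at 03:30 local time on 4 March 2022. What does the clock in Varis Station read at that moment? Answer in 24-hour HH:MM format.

4 March 2022 falls between 2 October 2021 and 17 April 2022, so daylight saving is in effect and Wynath Republic is at UTC+05:00.
03:30 Wynath Republic − 5h = 22:30 UTC (rolling into the previous day, 3 March 2022).
At the standard offset (UTC+09:00), 22:30 UTC + 9h = 07:30 Varis Station standard time (rolling into the next day, 4 March 2022).
Daylight saving runs 28 February – 30 October; the standard-time date in Varis Station, 4 March 2022, is inside that window, so Varis Station is at UTC+10:00.
22:30 UTC + 10h = 08:30 Varis Station (rolling into the next day, 4 March 2022).

08:30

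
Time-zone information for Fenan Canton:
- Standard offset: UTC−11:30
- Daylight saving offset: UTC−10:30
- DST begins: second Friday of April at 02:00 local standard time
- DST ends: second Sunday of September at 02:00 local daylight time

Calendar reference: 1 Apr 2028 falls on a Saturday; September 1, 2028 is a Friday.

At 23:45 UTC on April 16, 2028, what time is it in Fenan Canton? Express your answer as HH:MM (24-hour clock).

13:15

1 April 2028 is a Saturday, so the first Friday is April 7 and the second is April 14.
1 September 2028 is a Friday, so the first Sunday is September 3 and the second is September 10.
At the standard offset (UTC−11:30), 23:45 UTC − 11h30m = 12:15 Fenan Canton standard time.
The standard-time date in Fenan Canton, April 16, 2028, falls between 14 April and 10 September, so daylight saving is in effect and Fenan Canton is at UTC−10:30.
23:45 UTC − 10h30m = 13:15 local.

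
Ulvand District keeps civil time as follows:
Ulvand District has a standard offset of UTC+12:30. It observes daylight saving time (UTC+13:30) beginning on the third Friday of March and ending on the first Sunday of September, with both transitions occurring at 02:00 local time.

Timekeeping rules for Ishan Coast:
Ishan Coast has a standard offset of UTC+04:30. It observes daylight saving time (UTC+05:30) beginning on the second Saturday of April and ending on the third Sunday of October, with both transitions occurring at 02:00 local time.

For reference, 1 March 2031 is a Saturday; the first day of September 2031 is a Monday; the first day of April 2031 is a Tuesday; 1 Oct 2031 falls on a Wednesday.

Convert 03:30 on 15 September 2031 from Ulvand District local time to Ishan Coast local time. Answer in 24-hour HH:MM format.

1 March 2031 is a Saturday, so the first Friday is March 7 and the third is March 21.
1 September 2031 is a Monday, so the first Sunday is September 7.
Daylight saving runs 21 March – 7 September; 15 September 2031 is outside that window, so Ulvand District is on standard time at UTC+12:30.
03:30 Ulvand District − 12h30m = 15:00 UTC (rolling into the previous day, 14 September 2031).
1 April 2031 is a Tuesday, so the first Saturday is April 5 and the second is April 12.
1 October 2031 is a Wednesday, so the first Sunday is October 5 and the third is October 19.
At the standard offset (UTC+04:30), 15:00 UTC + 4h30m = 19:30 Ishan Coast standard time.
Daylight saving runs 12 April – 19 October; the standard-time date in Ishan Coast, 14 September 2031, is inside that window, so Ishan Coast is at UTC+05:30.
15:00 UTC + 5h30m = 20:30 Ishan Coast.

20:30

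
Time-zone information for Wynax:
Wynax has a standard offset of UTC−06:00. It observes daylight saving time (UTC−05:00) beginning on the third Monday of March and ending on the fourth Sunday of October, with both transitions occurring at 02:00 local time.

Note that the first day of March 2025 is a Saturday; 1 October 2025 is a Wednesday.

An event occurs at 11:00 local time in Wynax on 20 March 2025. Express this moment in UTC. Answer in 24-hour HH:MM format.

1 March 2025 is a Saturday, so the first Monday is March 3 and the third is March 17.
1 October 2025 is a Wednesday, so the first Sunday is October 5 and the fourth is October 26.
20 March 2025 lies within the daylight-saving period (17 March – 26 October), so Wynax is on daylight time, UTC−05:00.
11:00 local + 5h = 16:00 UTC.

16:00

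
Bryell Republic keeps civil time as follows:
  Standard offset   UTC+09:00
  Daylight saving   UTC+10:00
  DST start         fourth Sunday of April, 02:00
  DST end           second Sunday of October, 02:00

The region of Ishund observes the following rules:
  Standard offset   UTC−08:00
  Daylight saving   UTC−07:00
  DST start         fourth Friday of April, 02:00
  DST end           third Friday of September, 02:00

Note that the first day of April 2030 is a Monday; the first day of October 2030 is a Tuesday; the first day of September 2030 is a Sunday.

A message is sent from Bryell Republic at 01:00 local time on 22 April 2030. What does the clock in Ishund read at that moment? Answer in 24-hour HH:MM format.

1 April 2030 is a Monday, so the first Sunday is April 7 and the fourth is April 28.
1 October 2030 is a Tuesday, so the first Sunday is October 6 and the second is October 13.
Daylight saving runs 28 April – 13 October; 22 April 2030 is outside that window, so Bryell Republic is on standard time at UTC+09:00.
01:00 Bryell Republic − 9h = 16:00 UTC (rolling into the previous day, 21 April 2030).
1 April 2030 is a Monday, so the first Friday is April 5 and the fourth is April 26.
1 September 2030 is a Sunday, so the first Friday is September 6 and the third is September 20.
At the standard offset (UTC−08:00), 16:00 UTC − 8h = 08:00 Ishund standard time.
Daylight saving runs 26 April – 20 September; the standard-time date in Ishund, 21 April 2030, is outside that window, so Ishund is on standard time at UTC−08:00.
16:00 UTC − 8h = 08:00 Ishund.

08:00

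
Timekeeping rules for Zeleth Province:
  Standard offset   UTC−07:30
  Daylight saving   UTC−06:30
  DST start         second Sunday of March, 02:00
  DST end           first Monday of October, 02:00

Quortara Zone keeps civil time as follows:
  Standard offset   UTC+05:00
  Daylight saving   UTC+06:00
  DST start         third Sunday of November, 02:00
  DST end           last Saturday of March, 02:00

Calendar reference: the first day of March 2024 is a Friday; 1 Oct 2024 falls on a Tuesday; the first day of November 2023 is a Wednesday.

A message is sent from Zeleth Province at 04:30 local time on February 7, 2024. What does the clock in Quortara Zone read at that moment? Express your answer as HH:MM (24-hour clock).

1 March 2024 is a Friday, so the first Sunday is March 3 and the second is March 10.
1 October 2024 is a Tuesday, so the first Monday is October 7.
February 7, 2024 is outside the daylight-saving period (10 March – 7 October), so Zeleth Province is on standard time, UTC−07:30.
04:30 Zeleth Province + 7h30m = 12:00 UTC.
1 November 2023 is a Wednesday, so the first Sunday is November 5 and the third is November 19.
1 March 2024 is a Friday, so Saturdays fall on 2, 9, 16, 23, 30; the last is March 30.
At the standard offset (UTC+05:00), 12:00 UTC + 5h = 17:00 Quortara Zone standard time.
The standard-time date in Quortara Zone, February 7, 2024, lies within the daylight-saving period (19 November 2023 – 30 March 2024), so Quortara Zone is on daylight time, UTC+06:00.
12:00 UTC + 6h = 18:00 Quortara Zone.

18:00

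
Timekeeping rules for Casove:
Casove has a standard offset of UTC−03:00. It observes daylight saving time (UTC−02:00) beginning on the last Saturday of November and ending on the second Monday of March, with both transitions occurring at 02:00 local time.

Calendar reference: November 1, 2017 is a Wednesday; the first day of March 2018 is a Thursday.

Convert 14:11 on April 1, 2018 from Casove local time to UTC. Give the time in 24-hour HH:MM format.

17:11

1 November 2017 is a Wednesday, so Saturdays fall on 4, 11, 18, 25; the last is November 25.
1 March 2018 is a Thursday, so the first Monday is March 5 and the second is March 12.
April 1, 2018 is outside the daylight-saving period (25 November 2017 – 12 March 2018), so Casove is on standard time, UTC−03:00.
14:11 local + 3h = 17:11 UTC.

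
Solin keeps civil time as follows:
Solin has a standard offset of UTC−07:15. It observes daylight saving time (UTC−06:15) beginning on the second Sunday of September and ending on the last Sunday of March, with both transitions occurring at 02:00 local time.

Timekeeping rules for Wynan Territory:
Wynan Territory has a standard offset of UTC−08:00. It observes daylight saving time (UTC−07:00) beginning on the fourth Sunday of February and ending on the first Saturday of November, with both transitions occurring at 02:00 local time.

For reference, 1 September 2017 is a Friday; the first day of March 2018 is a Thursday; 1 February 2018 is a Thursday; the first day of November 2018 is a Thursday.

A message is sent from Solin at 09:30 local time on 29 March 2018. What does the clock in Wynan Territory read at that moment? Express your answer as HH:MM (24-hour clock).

1 September 2017 is a Friday, so the first Sunday is September 3 and the second is September 10.
1 March 2018 is a Thursday, so Sundays fall on 4, 11, 18, 25; the last is March 25.
Daylight saving runs 10 September 2017 – 25 March 2018; 29 March 2018 is outside that window, so Solin is on standard time at UTC−07:15.
09:30 Solin + 7h15m = 16:45 UTC.
1 February 2018 is a Thursday, so the first Sunday is February 4 and the fourth is February 25.
1 November 2018 is a Thursday, so the first Saturday is November 3.
At the standard offset (UTC−08:00), 16:45 UTC − 8h = 08:45 Wynan Territory standard time.
The standard-time date in Wynan Territory, 29 March 2018, lies within the daylight-saving period (25 February – 3 November), so Wynan Territory is on daylight time, UTC−07:00.
16:45 UTC − 7h = 09:45 Wynan Territory.

09:45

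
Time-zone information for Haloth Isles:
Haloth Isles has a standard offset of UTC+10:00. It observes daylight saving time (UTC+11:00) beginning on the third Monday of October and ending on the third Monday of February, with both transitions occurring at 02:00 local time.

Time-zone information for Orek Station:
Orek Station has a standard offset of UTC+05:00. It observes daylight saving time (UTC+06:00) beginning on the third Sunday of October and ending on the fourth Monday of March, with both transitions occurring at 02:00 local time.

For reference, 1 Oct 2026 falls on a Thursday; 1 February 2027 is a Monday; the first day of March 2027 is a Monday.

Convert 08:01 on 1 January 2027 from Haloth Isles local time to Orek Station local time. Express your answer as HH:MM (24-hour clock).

1 October 2026 is a Thursday, so the first Monday is October 5 and the third is October 19.
1 February 2027 is a Monday, so the first Monday is February 1 and the third is February 15.
1 January 2027 lies within the daylight-saving period (19 October 2026 – 15 February 2027), so Haloth Isles is on daylight time, UTC+11:00.
08:01 Haloth Isles − 11h = 21:01 UTC (rolling into the previous day, 31 December 2026).
1 October 2026 is a Thursday, so the first Sunday is October 4 and the third is October 18.
1 March 2027 is a Monday, so the first Monday is March 1 and the fourth is March 22.
At the standard offset (UTC+05:00), 21:01 UTC + 5h = 02:01 Orek Station standard time (rolling into the next day, 1 January 2027).
The standard-time date in Orek Station, 1 January 2027, falls between 18 October 2026 and 22 March 2027, so daylight saving is in effect and Orek Station is at UTC+06:00.
21:01 UTC + 6h = 03:01 Orek Station (rolling into the next day, 1 January 2027).

03:01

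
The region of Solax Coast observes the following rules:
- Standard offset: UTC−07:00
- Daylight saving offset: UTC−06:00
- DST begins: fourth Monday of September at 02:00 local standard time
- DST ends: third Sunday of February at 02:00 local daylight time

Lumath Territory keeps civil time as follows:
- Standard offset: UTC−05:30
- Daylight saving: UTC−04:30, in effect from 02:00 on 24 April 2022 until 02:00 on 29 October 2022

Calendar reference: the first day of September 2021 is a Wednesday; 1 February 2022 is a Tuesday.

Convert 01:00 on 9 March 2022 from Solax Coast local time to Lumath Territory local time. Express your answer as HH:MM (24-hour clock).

02:30

1 September 2021 is a Wednesday, so the first Monday is September 6 and the fourth is September 27.
1 February 2022 is a Tuesday, so the first Sunday is February 6 and the third is February 20.
9 March 2022 is outside the daylight-saving period (27 September 2021 – 20 February 2022), so Solax Coast is on standard time, UTC−07:00.
01:00 Solax Coast + 7h = 08:00 UTC.
At the standard offset (UTC−05:30), 08:00 UTC − 5h30m = 02:30 Lumath Territory standard time.
The standard-time date in Lumath Territory, 9 March 2022, does not fall between 24 April and 29 October, so daylight saving is not in effect and Lumath Territory is at UTC−05:30.
08:00 UTC − 5h30m = 02:30 Lumath Territory.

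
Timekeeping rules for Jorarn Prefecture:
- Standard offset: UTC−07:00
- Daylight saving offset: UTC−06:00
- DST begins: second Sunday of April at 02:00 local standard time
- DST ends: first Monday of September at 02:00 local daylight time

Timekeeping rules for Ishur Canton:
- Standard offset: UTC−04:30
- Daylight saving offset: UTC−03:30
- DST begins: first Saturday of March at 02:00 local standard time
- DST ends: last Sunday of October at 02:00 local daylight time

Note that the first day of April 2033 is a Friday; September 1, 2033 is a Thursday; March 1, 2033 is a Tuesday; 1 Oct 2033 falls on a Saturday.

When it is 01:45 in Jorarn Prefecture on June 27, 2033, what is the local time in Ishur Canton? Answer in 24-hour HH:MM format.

04:15

1 April 2033 is a Friday, so the first Sunday is April 3 and the second is April 10.
1 September 2033 is a Thursday, so the first Monday is September 5.
June 27, 2033 lies within the daylight-saving period (10 April – 5 September), so Jorarn Prefecture is on daylight time, UTC−06:00.
01:45 Jorarn Prefecture + 6h = 07:45 UTC.
1 March 2033 is a Tuesday, so the first Saturday is March 5.
1 October 2033 is a Saturday, so Sundays fall on 2, 9, 16, 23, 30; the last is October 30.
At the standard offset (UTC−04:30), 07:45 UTC − 4h30m = 03:15 Ishur Canton standard time.
The standard-time date in Ishur Canton, June 27, 2033, falls between 5 March and 30 October, so daylight saving is in effect and Ishur Canton is at UTC−03:30.
07:45 UTC − 3h30m = 04:15 Ishur Canton.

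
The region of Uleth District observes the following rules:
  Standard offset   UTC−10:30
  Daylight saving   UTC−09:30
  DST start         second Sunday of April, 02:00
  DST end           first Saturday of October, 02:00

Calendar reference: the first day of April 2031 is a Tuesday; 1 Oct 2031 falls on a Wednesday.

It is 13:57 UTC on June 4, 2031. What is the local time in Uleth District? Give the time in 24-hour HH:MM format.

1 April 2031 is a Tuesday, so the first Sunday is April 6 and the second is April 13.
1 October 2031 is a Wednesday, so the first Saturday is October 4.
At the standard offset (UTC−10:30), 13:57 UTC − 10h30m = 03:27 Uleth District standard time.
The standard-time date in Uleth District, June 4, 2031, lies within the daylight-saving period (13 April – 4 October), so Uleth District is on daylight time, UTC−09:30.
13:57 UTC − 9h30m = 04:27 local.

04:27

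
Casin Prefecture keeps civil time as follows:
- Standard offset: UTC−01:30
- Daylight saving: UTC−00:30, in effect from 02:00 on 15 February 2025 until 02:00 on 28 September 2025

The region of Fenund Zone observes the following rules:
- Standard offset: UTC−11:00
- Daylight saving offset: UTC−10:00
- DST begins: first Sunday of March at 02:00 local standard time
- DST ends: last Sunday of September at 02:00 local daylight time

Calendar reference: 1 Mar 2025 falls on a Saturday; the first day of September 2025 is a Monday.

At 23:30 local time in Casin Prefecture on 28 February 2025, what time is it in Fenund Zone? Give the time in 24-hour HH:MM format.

Daylight saving runs 15 February – 28 September; 28 February 2025 is inside that window, so Casin Prefecture is at UTC−00:30.
23:30 Casin Prefecture + 0h30m = 00:00 UTC (rolling into the next day, 1 March 2025).
1 March 2025 is a Saturday, so the first Sunday is March 2.
1 September 2025 is a Monday, so Sundays fall on 7, 14, 21, 28; the last is September 28.
At the standard offset (UTC−11:00), 00:00 UTC − 11h = 13:00 Fenund Zone standard time (rolling into the previous day, 28 February 2025).
The standard-time date in Fenund Zone, 28 February 2025, is outside the daylight-saving period (2 March – 28 September), so Fenund Zone is on standard time, UTC−11:00.
00:00 UTC − 11h = 13:00 Fenund Zone (rolling into the previous day, 28 February 2025).

13:00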